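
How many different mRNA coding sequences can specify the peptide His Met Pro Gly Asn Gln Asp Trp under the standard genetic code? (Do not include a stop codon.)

His: 2 codons.
Met: 1 codon.
Pro: 4 codons.
Gly: 4 codons.
Asn: 2 codons.
Gln: 2 codons.
Asp: 2 codons.
Trp: 1 codon.
2 × 1 × 4 × 4 × 2 × 2 × 2 × 1 = 256.

256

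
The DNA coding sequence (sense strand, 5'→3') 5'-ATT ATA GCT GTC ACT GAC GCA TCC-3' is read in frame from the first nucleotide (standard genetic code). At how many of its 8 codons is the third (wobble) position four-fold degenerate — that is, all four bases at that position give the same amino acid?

Codon 1 ATT (Ile): third position 3-fold.
Codon 2 ATA (Ile): third position 3-fold.
Codon 3 GCT (Ala): third position 4-fold.
Codon 4 GTC (Val): third position 4-fold.
Codon 5 ACT (Thr): third position 4-fold.
Codon 6 GAC (Asp): third position 2-fold.
Codon 7 GCA (Ala): third position 4-fold.
Codon 8 TCC (Ser): third position 4-fold.
Four-fold degenerate third positions: 5.

5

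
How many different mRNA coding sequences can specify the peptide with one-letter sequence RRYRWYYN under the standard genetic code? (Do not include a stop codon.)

Arg: 6 codons.
Arg: 6 codons.
Tyr: 2 codons.
Arg: 6 codons.
Trp: 1 codon.
Tyr: 2 codons.
Tyr: 2 codons.
Asn: 2 codons.
6 × 6 × 2 × 6 × 1 × 2 × 2 × 2 = 3456.

3456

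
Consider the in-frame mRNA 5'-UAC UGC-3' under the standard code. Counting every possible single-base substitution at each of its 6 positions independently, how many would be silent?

2

Codon 1 (UAC, Tyr): 1 synonymous substitution.
Codon 2 (UGC, Cys): 1 synonymous substitution.
Total: 1 + 1 = 2.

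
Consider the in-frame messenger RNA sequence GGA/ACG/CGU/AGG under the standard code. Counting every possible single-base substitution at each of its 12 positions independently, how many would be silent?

11

Codon 1 (GGA, Gly): 3 synonymous substitutions.
Codon 2 (ACG, Thr): 3 synonymous substitutions.
Codon 3 (CGU, Arg): 3 synonymous substitutions.
Codon 4 (AGG, Arg): 2 synonymous substitutions.
Total: 3 + 3 + 3 + 2 = 11.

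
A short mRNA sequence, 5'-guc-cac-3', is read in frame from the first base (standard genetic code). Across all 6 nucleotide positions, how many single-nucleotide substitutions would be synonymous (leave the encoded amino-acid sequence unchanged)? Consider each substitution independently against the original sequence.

Codon 1 (GUC, Val): 3 synonymous substitutions.
Codon 2 (CAC, His): 1 synonymous substitution.
Total: 3 + 1 = 4.

4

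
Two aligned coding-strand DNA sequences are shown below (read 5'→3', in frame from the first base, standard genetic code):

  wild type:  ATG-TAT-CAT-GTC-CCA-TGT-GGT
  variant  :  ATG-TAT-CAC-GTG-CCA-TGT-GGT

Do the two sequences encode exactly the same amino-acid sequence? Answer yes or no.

Codon 1: ATG Met / ATG Met — identical.
Codon 2: TAT Tyr / TAT Tyr — identical.
Codon 3: CAT His / CAC His — synonymous.
Codon 4: GTC Val / GTG Val — synonymous.
Codon 5: CCA Pro / CCA Pro — identical.
Codon 6: TGT Cys / TGT Cys — identical.
Codon 7: GGT Gly / GGT Gly — identical.
Nonsynonymous differences: 0 → same protein.

yes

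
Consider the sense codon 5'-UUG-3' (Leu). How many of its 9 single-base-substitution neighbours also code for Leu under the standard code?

Position 1: CUG → 1 synonymous.
Position 2: none → 0 synonymous.
Position 3: UUA → 1 synonymous.
Total: 1 + 0 + 1 = 2.

2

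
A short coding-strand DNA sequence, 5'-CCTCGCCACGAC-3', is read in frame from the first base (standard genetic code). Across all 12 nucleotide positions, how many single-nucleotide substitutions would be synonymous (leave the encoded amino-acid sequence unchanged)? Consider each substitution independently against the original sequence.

8

Codon 1 (CCT, Pro): 3 synonymous substitutions.
Codon 2 (CGC, Arg): 3 synonymous substitutions.
Codon 3 (CAC, His): 1 synonymous substitution.
Codon 4 (GAC, Asp): 1 synonymous substitution.
Total: 3 + 3 + 1 + 1 = 8.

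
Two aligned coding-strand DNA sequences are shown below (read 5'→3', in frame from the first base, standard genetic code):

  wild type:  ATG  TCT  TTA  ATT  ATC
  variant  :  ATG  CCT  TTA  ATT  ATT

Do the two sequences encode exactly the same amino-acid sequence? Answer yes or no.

Codon 1: ATG Met / ATG Met — identical.
Codon 2: TCT Ser / CCT Pro — nonsynonymous.
Codon 3: TTA Leu / TTA Leu — identical.
Codon 4: ATT Ile / ATT Ile — identical.
Codon 5: ATC Ile / ATT Ile — synonymous.
Nonsynonymous differences: 1 → different protein.

no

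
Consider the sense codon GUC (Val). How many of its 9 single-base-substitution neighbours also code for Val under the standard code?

Position 1: none → 0 synonymous.
Position 2: none → 0 synonymous.
Position 3: GUU, GUA, GUG → 3 synonymous.
Total: 0 + 0 + 3 = 3.

3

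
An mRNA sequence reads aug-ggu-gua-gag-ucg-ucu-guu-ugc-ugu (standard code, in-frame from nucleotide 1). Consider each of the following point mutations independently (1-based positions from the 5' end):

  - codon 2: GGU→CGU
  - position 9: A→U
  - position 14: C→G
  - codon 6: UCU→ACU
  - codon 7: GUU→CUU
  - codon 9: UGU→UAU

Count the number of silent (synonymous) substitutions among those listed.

1

Codon 2: GGU (Gly) → CGU (Arg) — missense.
Codon 3: GUA (Val) → GUU (Val) — synonymous.
Codon 5: UCG (Ser) → UGG (Trp) — missense.
Codon 6: UCU (Ser) → ACU (Thr) — missense.
Codon 7: GUU (Val) → CUU (Leu) — missense.
Codon 9: UGU (Cys) → UAU (Tyr) — missense.
Synonymous: 1 of 6.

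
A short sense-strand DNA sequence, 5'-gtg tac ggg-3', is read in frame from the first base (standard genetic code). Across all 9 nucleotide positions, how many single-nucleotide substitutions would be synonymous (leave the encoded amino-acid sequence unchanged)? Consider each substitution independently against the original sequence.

7

Codon 1 (GTG, Val): 3 synonymous substitutions.
Codon 2 (TAC, Tyr): 1 synonymous substitution.
Codon 3 (GGG, Gly): 3 synonymous substitutions.
Total: 3 + 1 + 3 = 7.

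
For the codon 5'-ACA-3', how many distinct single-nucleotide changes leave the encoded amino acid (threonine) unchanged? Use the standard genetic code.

3

Position 1: none → 0 synonymous.
Position 2: none → 0 synonymous.
Position 3: ACU, ACC, ACG → 3 synonymous.
Total: 0 + 0 + 3 = 3.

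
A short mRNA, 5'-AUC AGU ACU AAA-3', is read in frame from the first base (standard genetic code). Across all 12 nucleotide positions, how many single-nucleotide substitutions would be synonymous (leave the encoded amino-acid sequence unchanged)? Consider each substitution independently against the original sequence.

Codon 1 (AUC, Ile): 2 synonymous substitutions.
Codon 2 (AGU, Ser): 1 synonymous substitution.
Codon 3 (ACU, Thr): 3 synonymous substitutions.
Codon 4 (AAA, Lys): 1 synonymous substitution.
Total: 2 + 1 + 3 + 1 = 7.

7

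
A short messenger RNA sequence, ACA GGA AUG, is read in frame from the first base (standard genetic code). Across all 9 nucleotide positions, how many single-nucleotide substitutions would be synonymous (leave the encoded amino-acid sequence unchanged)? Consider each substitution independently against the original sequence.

6

Codon 1 (ACA, Thr): 3 synonymous substitutions.
Codon 2 (GGA, Gly): 3 synonymous substitutions.
Codon 3 (AUG, Met): 0 synonymous substitutions.
Total: 3 + 3 + 0 = 6.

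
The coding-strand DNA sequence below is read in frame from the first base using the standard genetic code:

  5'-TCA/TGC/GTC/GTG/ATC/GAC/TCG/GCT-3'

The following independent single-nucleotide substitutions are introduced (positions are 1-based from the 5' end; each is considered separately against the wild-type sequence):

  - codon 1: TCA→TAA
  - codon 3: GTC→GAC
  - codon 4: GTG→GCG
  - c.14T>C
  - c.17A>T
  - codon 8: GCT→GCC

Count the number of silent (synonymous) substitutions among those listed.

Codon 1: TCA (Ser) → TAA (Stop) — nonsense.
Codon 3: GTC (Val) → GAC (Asp) — missense.
Codon 4: GTG (Val) → GCG (Ala) — missense.
Codon 5: ATC (Ile) → ACC (Thr) — missense.
Codon 6: GAC (Asp) → GTC (Val) — missense.
Codon 8: GCT (Ala) → GCC (Ala) — synonymous.
Synonymous: 1 of 6.

1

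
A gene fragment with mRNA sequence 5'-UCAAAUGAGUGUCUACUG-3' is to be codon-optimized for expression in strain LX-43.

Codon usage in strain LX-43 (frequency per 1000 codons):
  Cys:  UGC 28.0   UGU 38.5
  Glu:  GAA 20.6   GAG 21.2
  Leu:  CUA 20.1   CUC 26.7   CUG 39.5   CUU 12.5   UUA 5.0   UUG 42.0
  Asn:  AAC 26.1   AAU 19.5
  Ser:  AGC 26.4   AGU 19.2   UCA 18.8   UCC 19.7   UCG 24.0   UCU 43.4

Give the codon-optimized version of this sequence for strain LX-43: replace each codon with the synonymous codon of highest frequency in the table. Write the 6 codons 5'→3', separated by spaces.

Codon 1 (Ser): best is UCU at 43.4.
Codon 2 (Asn): best is AAC at 26.1.
Codon 3 (Glu): best is GAG at 21.2.
Codon 4 (Cys): best is UGU at 38.5.
Codon 5 (Leu): best is UUG at 42.0.
Codon 6 (Leu): best is UUG at 42.0.

UCU AAC GAG UGU UUG UUG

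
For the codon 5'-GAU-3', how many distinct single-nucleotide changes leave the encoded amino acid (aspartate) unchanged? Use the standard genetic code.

Position 1: none → 0 synonymous.
Position 2: none → 0 synonymous.
Position 3: GAC → 1 synonymous.
Total: 0 + 0 + 1 = 1.

1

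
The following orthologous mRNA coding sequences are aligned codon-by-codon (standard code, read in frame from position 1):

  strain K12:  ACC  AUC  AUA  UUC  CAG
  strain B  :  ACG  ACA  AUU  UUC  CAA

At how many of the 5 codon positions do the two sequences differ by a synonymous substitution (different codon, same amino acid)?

Codon 1: ACC Thr / ACG Thr — synonymous.
Codon 2: AUC Ile / ACA Thr — nonsynonymous.
Codon 3: AUA Ile / AUU Ile — synonymous.
Codon 4: UUC Phe / UUC Phe — identical.
Codon 5: CAG Gln / CAA Gln — synonymous.
Synonymous differences: 3.

3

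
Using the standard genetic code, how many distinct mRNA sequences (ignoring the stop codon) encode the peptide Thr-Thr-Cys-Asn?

Thr: 4 codons.
Thr: 4 codons.
Cys: 2 codons.
Asn: 2 codons.
4 × 4 × 2 × 2 = 64.

64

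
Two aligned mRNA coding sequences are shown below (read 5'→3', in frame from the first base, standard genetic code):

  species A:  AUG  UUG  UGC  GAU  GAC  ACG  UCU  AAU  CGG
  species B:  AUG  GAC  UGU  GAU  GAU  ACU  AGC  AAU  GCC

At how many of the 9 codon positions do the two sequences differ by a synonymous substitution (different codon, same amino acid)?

4

Codon 1: AUG Met / AUG Met — identical.
Codon 2: UUG Leu / GAC Asp — nonsynonymous.
Codon 3: UGC Cys / UGU Cys — synonymous.
Codon 4: GAU Asp / GAU Asp — identical.
Codon 5: GAC Asp / GAU Asp — synonymous.
Codon 6: ACG Thr / ACU Thr — synonymous.
Codon 7: UCU Ser / AGC Ser — synonymous.
Codon 8: AAU Asn / AAU Asn — identical.
Codon 9: CGG Arg / GCC Ala — nonsynonymous.
Synonymous differences: 4.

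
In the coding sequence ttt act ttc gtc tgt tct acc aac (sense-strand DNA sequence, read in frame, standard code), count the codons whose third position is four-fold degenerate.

Codon 1 TTT (Phe): third position 2-fold.
Codon 2 ACT (Thr): third position 4-fold.
Codon 3 TTC (Phe): third position 2-fold.
Codon 4 GTC (Val): third position 4-fold.
Codon 5 TGT (Cys): third position 2-fold.
Codon 6 TCT (Ser): third position 4-fold.
Codon 7 ACC (Thr): third position 4-fold.
Codon 8 AAC (Asn): third position 2-fold.
Four-fold degenerate third positions: 4.

4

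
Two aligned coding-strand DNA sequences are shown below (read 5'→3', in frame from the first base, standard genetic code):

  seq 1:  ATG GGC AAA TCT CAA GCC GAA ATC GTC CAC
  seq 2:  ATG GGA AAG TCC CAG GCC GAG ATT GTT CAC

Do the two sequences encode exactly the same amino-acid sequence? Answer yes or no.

Codon 1: ATG Met / ATG Met — identical.
Codon 2: GGC Gly / GGA Gly — synonymous.
Codon 3: AAA Lys / AAG Lys — synonymous.
Codon 4: TCT Ser / TCC Ser — synonymous.
Codon 5: CAA Gln / CAG Gln — synonymous.
Codon 6: GCC Ala / GCC Ala — identical.
Codon 7: GAA Glu / GAG Glu — synonymous.
Codon 8: ATC Ile / ATT Ile — synonymous.
Codon 9: GTC Val / GTT Val — synonymous.
Codon 10: CAC His / CAC His — identical.
Nonsynonymous differences: 0 → same protein.

yes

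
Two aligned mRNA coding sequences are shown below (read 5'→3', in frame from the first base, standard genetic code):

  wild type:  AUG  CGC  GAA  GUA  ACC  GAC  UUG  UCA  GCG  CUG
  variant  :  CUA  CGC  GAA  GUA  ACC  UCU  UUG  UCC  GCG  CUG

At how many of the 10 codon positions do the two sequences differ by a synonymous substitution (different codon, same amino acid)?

Codon 1: AUG Met / CUA Leu — nonsynonymous.
Codon 2: CGC Arg / CGC Arg — identical.
Codon 3: GAA Glu / GAA Glu — identical.
Codon 4: GUA Val / GUA Val — identical.
Codon 5: ACC Thr / ACC Thr — identical.
Codon 6: GAC Asp / UCU Ser — nonsynonymous.
Codon 7: UUG Leu / UUG Leu — identical.
Codon 8: UCA Ser / UCC Ser — synonymous.
Codon 9: GCG Ala / GCG Ala — identical.
Codon 10: CUG Leu / CUG Leu — identical.
Synonymous differences: 1.

1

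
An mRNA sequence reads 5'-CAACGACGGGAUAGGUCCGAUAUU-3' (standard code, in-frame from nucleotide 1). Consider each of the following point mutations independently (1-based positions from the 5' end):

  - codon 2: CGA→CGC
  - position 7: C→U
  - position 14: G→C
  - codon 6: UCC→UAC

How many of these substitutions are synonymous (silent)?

1

Codon 2: CGA (Arg) → CGC (Arg) — synonymous.
Codon 3: CGG (Arg) → UGG (Trp) — missense.
Codon 5: AGG (Arg) → ACG (Thr) — missense.
Codon 6: UCC (Ser) → UAC (Tyr) — missense.
Synonymous: 1 of 4.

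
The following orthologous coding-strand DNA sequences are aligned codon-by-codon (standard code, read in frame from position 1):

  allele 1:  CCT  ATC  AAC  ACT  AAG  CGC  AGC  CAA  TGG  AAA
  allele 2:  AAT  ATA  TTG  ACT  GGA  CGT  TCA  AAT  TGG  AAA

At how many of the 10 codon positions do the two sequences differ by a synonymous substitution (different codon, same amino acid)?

Codon 1: CCT Pro / AAT Asn — nonsynonymous.
Codon 2: ATC Ile / ATA Ile — synonymous.
Codon 3: AAC Asn / TTG Leu — nonsynonymous.
Codon 4: ACT Thr / ACT Thr — identical.
Codon 5: AAG Lys / GGA Gly — nonsynonymous.
Codon 6: CGC Arg / CGT Arg — synonymous.
Codon 7: AGC Ser / TCA Ser — synonymous.
Codon 8: CAA Gln / AAT Asn — nonsynonymous.
Codon 9: TGG Trp / TGG Trp — identical.
Codon 10: AAA Lys / AAA Lys — identical.
Synonymous differences: 3.

3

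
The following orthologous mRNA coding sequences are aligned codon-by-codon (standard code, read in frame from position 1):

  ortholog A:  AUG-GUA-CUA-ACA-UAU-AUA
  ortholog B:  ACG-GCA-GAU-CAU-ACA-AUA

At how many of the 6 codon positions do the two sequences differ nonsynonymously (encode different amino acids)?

5

Codon 1: AUG Met / ACG Thr — nonsynonymous.
Codon 2: GUA Val / GCA Ala — nonsynonymous.
Codon 3: CUA Leu / GAU Asp — nonsynonymous.
Codon 4: ACA Thr / CAU His — nonsynonymous.
Codon 5: UAU Tyr / ACA Thr — nonsynonymous.
Codon 6: AUA Ile / AUA Ile — identical.
Nonsynonymous differences: 5.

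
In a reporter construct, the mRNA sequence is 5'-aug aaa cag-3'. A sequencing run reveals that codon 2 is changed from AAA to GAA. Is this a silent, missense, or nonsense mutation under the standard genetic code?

missense

Position 4 falls in codon 2: AAA → Lys.
After the substitution the codon is GAA → Glu.
Lys ≠ Glu, so this is a missense mutation.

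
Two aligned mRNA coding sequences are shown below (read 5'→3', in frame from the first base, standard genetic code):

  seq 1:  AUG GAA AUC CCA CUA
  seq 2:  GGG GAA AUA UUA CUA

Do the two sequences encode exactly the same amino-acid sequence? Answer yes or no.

no

Codon 1: AUG Met / GGG Gly — nonsynonymous.
Codon 2: GAA Glu / GAA Glu — identical.
Codon 3: AUC Ile / AUA Ile — synonymous.
Codon 4: CCA Pro / UUA Leu — nonsynonymous.
Codon 5: CUA Leu / CUA Leu — identical.
Nonsynonymous differences: 2 → different protein.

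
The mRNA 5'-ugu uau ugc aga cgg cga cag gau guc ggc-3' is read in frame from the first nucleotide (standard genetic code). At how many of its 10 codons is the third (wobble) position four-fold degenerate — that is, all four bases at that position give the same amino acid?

Codon 1 UGU (Cys): third position 2-fold.
Codon 2 UAU (Tyr): third position 2-fold.
Codon 3 UGC (Cys): third position 2-fold.
Codon 4 AGA (Arg): third position 2-fold.
Codon 5 CGG (Arg): third position 4-fold.
Codon 6 CGA (Arg): third position 4-fold.
Codon 7 CAG (Gln): third position 2-fold.
Codon 8 GAU (Asp): third position 2-fold.
Codon 9 GUC (Val): third position 4-fold.
Codon 10 GGC (Gly): third position 4-fold.
Four-fold degenerate third positions: 4.

4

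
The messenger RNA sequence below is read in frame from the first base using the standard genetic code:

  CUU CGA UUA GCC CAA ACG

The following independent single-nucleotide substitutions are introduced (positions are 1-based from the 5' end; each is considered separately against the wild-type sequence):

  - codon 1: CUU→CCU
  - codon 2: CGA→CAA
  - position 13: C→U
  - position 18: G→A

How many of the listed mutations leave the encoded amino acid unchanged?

Codon 1: CUU (Leu) → CCU (Pro) — missense.
Codon 2: CGA (Arg) → CAA (Gln) — missense.
Codon 5: CAA (Gln) → UAA (Stop) — nonsense.
Codon 6: ACG (Thr) → ACA (Thr) — synonymous.
Synonymous: 1 of 4.

1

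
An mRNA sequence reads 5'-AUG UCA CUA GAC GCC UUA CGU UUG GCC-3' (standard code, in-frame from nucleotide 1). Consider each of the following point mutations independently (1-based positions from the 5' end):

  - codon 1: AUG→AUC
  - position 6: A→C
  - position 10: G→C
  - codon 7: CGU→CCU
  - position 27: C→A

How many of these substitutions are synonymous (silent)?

Codon 1: AUG (Met) → AUC (Ile) — missense.
Codon 2: UCA (Ser) → UCC (Ser) — synonymous.
Codon 4: GAC (Asp) → CAC (His) — missense.
Codon 7: CGU (Arg) → CCU (Pro) — missense.
Codon 9: GCC (Ala) → GCA (Ala) — synonymous.
Synonymous: 2 of 5.

2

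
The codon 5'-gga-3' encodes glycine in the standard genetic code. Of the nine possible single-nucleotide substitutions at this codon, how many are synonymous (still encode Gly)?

3

Position 1: none → 0 synonymous.
Position 2: none → 0 synonymous.
Position 3: GGU, GGC, GGG → 3 synonymous.
Total: 0 + 0 + 3 = 3.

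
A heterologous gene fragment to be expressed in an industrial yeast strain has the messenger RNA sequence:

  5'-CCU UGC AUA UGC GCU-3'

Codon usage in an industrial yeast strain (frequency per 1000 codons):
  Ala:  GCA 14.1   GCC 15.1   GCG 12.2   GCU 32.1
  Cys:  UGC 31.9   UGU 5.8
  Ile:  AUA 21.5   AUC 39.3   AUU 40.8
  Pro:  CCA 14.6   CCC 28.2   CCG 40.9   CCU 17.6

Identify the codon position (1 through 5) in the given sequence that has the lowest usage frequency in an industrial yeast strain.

1

Codon 1 CCU (Pro): 17.6 per 1000.
Codon 2 UGC (Cys): 31.9 per 1000.
Codon 3 AUA (Ile): 21.5 per 1000.
Codon 4 UGC (Cys): 31.9 per 1000.
Codon 5 GCU (Ala): 32.1 per 1000.
Lowest frequency is 17.6 at codon 1.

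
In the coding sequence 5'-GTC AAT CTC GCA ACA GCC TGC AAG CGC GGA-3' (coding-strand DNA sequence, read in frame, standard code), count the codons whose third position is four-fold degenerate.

Codon 1 GTC (Val): third position 4-fold.
Codon 2 AAT (Asn): third position 2-fold.
Codon 3 CTC (Leu): third position 4-fold.
Codon 4 GCA (Ala): third position 4-fold.
Codon 5 ACA (Thr): third position 4-fold.
Codon 6 GCC (Ala): third position 4-fold.
Codon 7 TGC (Cys): third position 2-fold.
Codon 8 AAG (Lys): third position 2-fold.
Codon 9 CGC (Arg): third position 4-fold.
Codon 10 GGA (Gly): third position 4-fold.
Four-fold degenerate third positions: 7.

7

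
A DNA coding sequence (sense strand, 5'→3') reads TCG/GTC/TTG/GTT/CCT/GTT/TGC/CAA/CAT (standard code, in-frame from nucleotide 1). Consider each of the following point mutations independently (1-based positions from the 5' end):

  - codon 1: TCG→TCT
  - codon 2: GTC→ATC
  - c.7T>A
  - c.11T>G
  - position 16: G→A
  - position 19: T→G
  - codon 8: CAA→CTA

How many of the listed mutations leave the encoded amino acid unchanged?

Codon 1: TCG (Ser) → TCT (Ser) — synonymous.
Codon 2: GTC (Val) → ATC (Ile) — missense.
Codon 3: TTG (Leu) → ATG (Met) — missense.
Codon 4: GTT (Val) → GGT (Gly) — missense.
Codon 6: GTT (Val) → ATT (Ile) — missense.
Codon 7: TGC (Cys) → GGC (Gly) — missense.
Codon 8: CAA (Gln) → CTA (Leu) — missense.
Synonymous: 1 of 7.

1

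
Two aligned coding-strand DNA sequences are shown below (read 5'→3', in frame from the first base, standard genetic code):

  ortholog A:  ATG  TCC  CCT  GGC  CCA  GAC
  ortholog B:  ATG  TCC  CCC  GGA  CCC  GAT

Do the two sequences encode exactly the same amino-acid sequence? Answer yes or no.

Codon 1: ATG Met / ATG Met — identical.
Codon 2: TCC Ser / TCC Ser — identical.
Codon 3: CCT Pro / CCC Pro — synonymous.
Codon 4: GGC Gly / GGA Gly — synonymous.
Codon 5: CCA Pro / CCC Pro — synonymous.
Codon 6: GAC Asp / GAT Asp — synonymous.
Nonsynonymous differences: 0 → same protein.

yes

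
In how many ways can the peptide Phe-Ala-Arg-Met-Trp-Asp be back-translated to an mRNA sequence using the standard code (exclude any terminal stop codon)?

Phe: 2 codons.
Ala: 4 codons.
Arg: 6 codons.
Met: 1 codon.
Trp: 1 codon.
Asp: 2 codons.
2 × 4 × 6 × 1 × 1 × 2 = 96.

96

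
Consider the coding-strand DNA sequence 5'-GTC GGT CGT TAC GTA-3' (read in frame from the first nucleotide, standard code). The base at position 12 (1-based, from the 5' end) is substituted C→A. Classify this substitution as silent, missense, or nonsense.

Position 12 falls in codon 4: TAC → Tyr.
After the substitution the codon is TAA → Stop.
The new codon is a stop codon, so this is a nonsense mutation.

nonsense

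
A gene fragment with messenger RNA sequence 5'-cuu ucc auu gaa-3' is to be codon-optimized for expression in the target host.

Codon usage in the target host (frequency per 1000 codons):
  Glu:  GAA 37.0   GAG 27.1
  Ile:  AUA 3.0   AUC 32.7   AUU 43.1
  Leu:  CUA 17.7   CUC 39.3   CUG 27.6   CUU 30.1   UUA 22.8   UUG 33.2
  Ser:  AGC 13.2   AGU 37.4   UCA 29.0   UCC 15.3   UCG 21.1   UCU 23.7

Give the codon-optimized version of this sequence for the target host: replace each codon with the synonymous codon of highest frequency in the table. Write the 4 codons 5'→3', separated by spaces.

Codon 1 (Leu): best is CUC at 39.3.
Codon 2 (Ser): best is AGU at 37.4.
Codon 3 (Ile): best is AUU at 43.1.
Codon 4 (Glu): best is GAA at 37.0.

CUC AGU AUU GAA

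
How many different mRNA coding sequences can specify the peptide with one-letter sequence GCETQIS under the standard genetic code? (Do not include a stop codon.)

Gly: 4 codons.
Cys: 2 codons.
Glu: 2 codons.
Thr: 4 codons.
Gln: 2 codons.
Ile: 3 codons.
Ser: 6 codons.
4 × 2 × 2 × 4 × 2 × 3 × 6 = 2304.

2304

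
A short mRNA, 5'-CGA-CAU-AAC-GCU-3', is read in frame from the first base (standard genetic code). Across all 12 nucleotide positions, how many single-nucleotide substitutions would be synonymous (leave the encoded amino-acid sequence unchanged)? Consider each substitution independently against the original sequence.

9

Codon 1 (CGA, Arg): 4 synonymous substitutions.
Codon 2 (CAU, His): 1 synonymous substitution.
Codon 3 (AAC, Asn): 1 synonymous substitution.
Codon 4 (GCU, Ala): 3 synonymous substitutions.
Total: 4 + 1 + 1 + 3 = 9.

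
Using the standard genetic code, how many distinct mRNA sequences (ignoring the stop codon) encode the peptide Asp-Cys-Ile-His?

24

Asp: 2 codons.
Cys: 2 codons.
Ile: 3 codons.
His: 2 codons.
2 × 2 × 3 × 2 = 24.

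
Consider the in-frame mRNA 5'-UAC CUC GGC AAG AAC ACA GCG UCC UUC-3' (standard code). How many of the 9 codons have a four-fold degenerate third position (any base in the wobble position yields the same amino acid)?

Codon 1 UAC (Tyr): third position 2-fold.
Codon 2 CUC (Leu): third position 4-fold.
Codon 3 GGC (Gly): third position 4-fold.
Codon 4 AAG (Lys): third position 2-fold.
Codon 5 AAC (Asn): third position 2-fold.
Codon 6 ACA (Thr): third position 4-fold.
Codon 7 GCG (Ala): third position 4-fold.
Codon 8 UCC (Ser): third position 4-fold.
Codon 9 UUC (Phe): third position 2-fold.
Four-fold degenerate third positions: 5.

5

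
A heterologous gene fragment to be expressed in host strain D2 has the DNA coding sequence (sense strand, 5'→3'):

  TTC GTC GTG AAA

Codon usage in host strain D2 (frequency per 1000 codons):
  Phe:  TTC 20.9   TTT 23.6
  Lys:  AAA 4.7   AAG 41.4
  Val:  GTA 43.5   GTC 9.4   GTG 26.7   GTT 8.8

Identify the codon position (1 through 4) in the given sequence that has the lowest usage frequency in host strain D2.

Codon 1 TTC (Phe): 20.9 per 1000.
Codon 2 GTC (Val): 9.4 per 1000.
Codon 3 GTG (Val): 26.7 per 1000.
Codon 4 AAA (Lys): 4.7 per 1000.
Lowest frequency is 4.7 at codon 4.

4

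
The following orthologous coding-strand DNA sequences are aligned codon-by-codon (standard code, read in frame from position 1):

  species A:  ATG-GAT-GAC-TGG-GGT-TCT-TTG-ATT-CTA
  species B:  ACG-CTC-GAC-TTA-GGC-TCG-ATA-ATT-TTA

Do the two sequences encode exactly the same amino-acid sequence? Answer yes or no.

Codon 1: ATG Met / ACG Thr — nonsynonymous.
Codon 2: GAT Asp / CTC Leu — nonsynonymous.
Codon 3: GAC Asp / GAC Asp — identical.
Codon 4: TGG Trp / TTA Leu — nonsynonymous.
Codon 5: GGT Gly / GGC Gly — synonymous.
Codon 6: TCT Ser / TCG Ser — synonymous.
Codon 7: TTG Leu / ATA Ile — nonsynonymous.
Codon 8: ATT Ile / ATT Ile — identical.
Codon 9: CTA Leu / TTA Leu — synonymous.
Nonsynonymous differences: 4 → different protein.

no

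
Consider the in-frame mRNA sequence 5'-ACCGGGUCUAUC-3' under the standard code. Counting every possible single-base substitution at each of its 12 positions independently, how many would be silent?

Codon 1 (ACC, Thr): 3 synonymous substitutions.
Codon 2 (GGG, Gly): 3 synonymous substitutions.
Codon 3 (UCU, Ser): 3 synonymous substitutions.
Codon 4 (AUC, Ile): 2 synonymous substitutions.
Total: 3 + 3 + 3 + 2 = 11.

11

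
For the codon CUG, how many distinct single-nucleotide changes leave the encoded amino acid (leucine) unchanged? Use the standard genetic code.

4

Position 1: UUG → 1 synonymous.
Position 2: none → 0 synonymous.
Position 3: CUU, CUC, CUA → 3 synonymous.
Total: 1 + 0 + 3 = 4.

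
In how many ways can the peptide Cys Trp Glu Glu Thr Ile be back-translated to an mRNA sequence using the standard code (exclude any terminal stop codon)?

Cys: 2 codons.
Trp: 1 codon.
Glu: 2 codons.
Glu: 2 codons.
Thr: 4 codons.
Ile: 3 codons.
2 × 1 × 2 × 2 × 4 × 3 = 96.

96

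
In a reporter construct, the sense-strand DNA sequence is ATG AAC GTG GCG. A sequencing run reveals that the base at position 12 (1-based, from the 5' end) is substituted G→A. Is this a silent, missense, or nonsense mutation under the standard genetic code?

silent

Position 12 falls in codon 4: GCG → Ala.
After the substitution the codon is GCA → Ala.
Both encode Ala, so the change is synonymous.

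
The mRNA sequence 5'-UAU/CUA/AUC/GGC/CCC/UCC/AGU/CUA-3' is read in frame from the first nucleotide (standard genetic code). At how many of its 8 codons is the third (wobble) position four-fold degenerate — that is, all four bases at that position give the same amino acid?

5

Codon 1 UAU (Tyr): third position 2-fold.
Codon 2 CUA (Leu): third position 4-fold.
Codon 3 AUC (Ile): third position 3-fold.
Codon 4 GGC (Gly): third position 4-fold.
Codon 5 CCC (Pro): third position 4-fold.
Codon 6 UCC (Ser): third position 4-fold.
Codon 7 AGU (Ser): third position 2-fold.
Codon 8 CUA (Leu): third position 4-fold.
Four-fold degenerate third positions: 5.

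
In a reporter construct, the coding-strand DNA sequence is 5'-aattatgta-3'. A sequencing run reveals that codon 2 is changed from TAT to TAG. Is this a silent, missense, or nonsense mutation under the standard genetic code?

Position 6 falls in codon 2: TAT → Tyr.
After the substitution the codon is TAG → Stop.
The new codon is a stop codon, so this is a nonsense mutation.

nonsense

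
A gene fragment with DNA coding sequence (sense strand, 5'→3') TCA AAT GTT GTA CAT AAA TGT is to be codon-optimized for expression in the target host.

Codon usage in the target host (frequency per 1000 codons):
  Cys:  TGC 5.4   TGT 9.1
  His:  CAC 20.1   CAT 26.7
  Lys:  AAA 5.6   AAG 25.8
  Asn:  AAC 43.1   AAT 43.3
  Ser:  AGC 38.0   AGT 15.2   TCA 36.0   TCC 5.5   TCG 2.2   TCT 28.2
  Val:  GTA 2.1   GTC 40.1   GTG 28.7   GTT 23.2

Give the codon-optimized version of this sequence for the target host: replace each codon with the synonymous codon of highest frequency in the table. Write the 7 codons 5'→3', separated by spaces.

AGC AAT GTC GTC CAT AAG TGT

Codon 1 (Ser): best is AGC at 38.0.
Codon 2 (Asn): best is AAT at 43.3.
Codon 3 (Val): best is GTC at 40.1.
Codon 4 (Val): best is GTC at 40.1.
Codon 5 (His): best is CAT at 26.7.
Codon 6 (Lys): best is AAG at 25.8.
Codon 7 (Cys): best is TGT at 9.1.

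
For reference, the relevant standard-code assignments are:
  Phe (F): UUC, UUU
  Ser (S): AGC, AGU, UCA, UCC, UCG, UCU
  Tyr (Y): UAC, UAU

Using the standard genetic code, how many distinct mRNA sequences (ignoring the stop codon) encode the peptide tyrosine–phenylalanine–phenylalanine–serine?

Tyr: 2 codons.
Phe: 2 codons.
Phe: 2 codons.
Ser: 6 codons.
2 × 2 × 2 × 6 = 48.

48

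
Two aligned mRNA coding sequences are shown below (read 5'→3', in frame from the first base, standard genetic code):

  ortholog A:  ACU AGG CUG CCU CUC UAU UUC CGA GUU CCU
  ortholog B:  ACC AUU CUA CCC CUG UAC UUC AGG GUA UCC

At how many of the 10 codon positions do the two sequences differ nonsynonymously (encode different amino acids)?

2

Codon 1: ACU Thr / ACC Thr — synonymous.
Codon 2: AGG Arg / AUU Ile — nonsynonymous.
Codon 3: CUG Leu / CUA Leu — synonymous.
Codon 4: CCU Pro / CCC Pro — synonymous.
Codon 5: CUC Leu / CUG Leu — synonymous.
Codon 6: UAU Tyr / UAC Tyr — synonymous.
Codon 7: UUC Phe / UUC Phe — identical.
Codon 8: CGA Arg / AGG Arg — synonymous.
Codon 9: GUU Val / GUA Val — synonymous.
Codon 10: CCU Pro / UCC Ser — nonsynonymous.
Nonsynonymous differences: 2.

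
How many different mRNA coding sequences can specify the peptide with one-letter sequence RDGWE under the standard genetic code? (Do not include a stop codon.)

96

Arg: 6 codons.
Asp: 2 codons.
Gly: 4 codons.
Trp: 1 codon.
Glu: 2 codons.
6 × 2 × 4 × 1 × 2 = 96.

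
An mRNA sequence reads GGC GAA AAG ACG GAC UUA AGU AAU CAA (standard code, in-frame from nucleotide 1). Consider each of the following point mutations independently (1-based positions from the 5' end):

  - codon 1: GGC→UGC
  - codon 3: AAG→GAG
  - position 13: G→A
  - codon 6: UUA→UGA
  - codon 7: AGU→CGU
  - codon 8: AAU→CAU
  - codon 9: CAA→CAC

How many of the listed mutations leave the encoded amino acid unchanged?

0

Codon 1: GGC (Gly) → UGC (Cys) — missense.
Codon 3: AAG (Lys) → GAG (Glu) — missense.
Codon 5: GAC (Asp) → AAC (Asn) — missense.
Codon 6: UUA (Leu) → UGA (Stop) — nonsense.
Codon 7: AGU (Ser) → CGU (Arg) — missense.
Codon 8: AAU (Asn) → CAU (His) — missense.
Codon 9: CAA (Gln) → CAC (His) — missense.
Synonymous: 0 of 7.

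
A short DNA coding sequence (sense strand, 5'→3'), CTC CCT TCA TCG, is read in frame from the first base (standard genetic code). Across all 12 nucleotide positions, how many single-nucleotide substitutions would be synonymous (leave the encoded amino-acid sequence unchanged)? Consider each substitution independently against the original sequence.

12

Codon 1 (CTC, Leu): 3 synonymous substitutions.
Codon 2 (CCT, Pro): 3 synonymous substitutions.
Codon 3 (TCA, Ser): 3 synonymous substitutions.
Codon 4 (TCG, Ser): 3 synonymous substitutions.
Total: 3 + 3 + 3 + 3 = 12.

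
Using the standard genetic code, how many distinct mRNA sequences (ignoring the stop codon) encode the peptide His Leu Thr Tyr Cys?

His: 2 codons.
Leu: 6 codons.
Thr: 4 codons.
Tyr: 2 codons.
Cys: 2 codons.
2 × 6 × 4 × 2 × 2 = 192.

192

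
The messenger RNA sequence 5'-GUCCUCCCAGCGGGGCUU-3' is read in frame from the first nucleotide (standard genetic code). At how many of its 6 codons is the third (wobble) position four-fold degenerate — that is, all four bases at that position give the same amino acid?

Codon 1 GUC (Val): third position 4-fold.
Codon 2 CUC (Leu): third position 4-fold.
Codon 3 CCA (Pro): third position 4-fold.
Codon 4 GCG (Ala): third position 4-fold.
Codon 5 GGG (Gly): third position 4-fold.
Codon 6 CUU (Leu): third position 4-fold.
Four-fold degenerate third positions: 6.

6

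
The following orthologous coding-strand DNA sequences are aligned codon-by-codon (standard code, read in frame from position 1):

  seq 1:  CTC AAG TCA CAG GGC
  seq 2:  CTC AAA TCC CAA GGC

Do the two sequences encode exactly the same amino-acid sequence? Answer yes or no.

yes

Codon 1: CTC Leu / CTC Leu — identical.
Codon 2: AAG Lys / AAA Lys — synonymous.
Codon 3: TCA Ser / TCC Ser — synonymous.
Codon 4: CAG Gln / CAA Gln — synonymous.
Codon 5: GGC Gly / GGC Gly — identical.
Nonsynonymous differences: 0 → same protein.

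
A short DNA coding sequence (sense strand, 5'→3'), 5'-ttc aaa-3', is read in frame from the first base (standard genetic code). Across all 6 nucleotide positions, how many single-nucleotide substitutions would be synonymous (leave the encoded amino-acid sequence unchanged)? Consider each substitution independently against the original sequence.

Codon 1 (TTC, Phe): 1 synonymous substitution.
Codon 2 (AAA, Lys): 1 synonymous substitution.
Total: 1 + 1 = 2.

2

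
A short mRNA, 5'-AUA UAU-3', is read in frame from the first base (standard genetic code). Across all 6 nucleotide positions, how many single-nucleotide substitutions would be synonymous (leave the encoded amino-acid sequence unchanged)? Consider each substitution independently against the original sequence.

Codon 1 (AUA, Ile): 2 synonymous substitutions.
Codon 2 (UAU, Tyr): 1 synonymous substitution.
Total: 2 + 1 = 3.

3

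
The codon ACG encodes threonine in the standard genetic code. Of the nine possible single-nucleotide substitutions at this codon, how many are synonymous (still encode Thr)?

Position 1: none → 0 synonymous.
Position 2: none → 0 synonymous.
Position 3: ACU, ACC, ACA → 3 synonymous.
Total: 0 + 0 + 3 = 3.

3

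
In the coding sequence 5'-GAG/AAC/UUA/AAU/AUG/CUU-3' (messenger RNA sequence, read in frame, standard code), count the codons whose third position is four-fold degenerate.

1

Codon 1 GAG (Glu): third position 2-fold.
Codon 2 AAC (Asn): third position 2-fold.
Codon 3 UUA (Leu): third position 2-fold.
Codon 4 AAU (Asn): third position 2-fold.
Codon 5 AUG (Met): third position 1-fold.
Codon 6 CUU (Leu): third position 4-fold.
Four-fold degenerate third positions: 1.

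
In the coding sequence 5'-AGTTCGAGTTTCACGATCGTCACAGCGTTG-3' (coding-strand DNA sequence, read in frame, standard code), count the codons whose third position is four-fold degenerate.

5

Codon 1 AGT (Ser): third position 2-fold.
Codon 2 TCG (Ser): third position 4-fold.
Codon 3 AGT (Ser): third position 2-fold.
Codon 4 TTC (Phe): third position 2-fold.
Codon 5 ACG (Thr): third position 4-fold.
Codon 6 ATC (Ile): third position 3-fold.
Codon 7 GTC (Val): third position 4-fold.
Codon 8 ACA (Thr): third position 4-fold.
Codon 9 GCG (Ala): third position 4-fold.
Codon 10 TTG (Leu): third position 2-fold.
Four-fold degenerate third positions: 5.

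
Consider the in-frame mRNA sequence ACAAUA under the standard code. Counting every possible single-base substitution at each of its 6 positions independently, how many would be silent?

5

Codon 1 (ACA, Thr): 3 synonymous substitutions.
Codon 2 (AUA, Ile): 2 synonymous substitutions.
Total: 3 + 2 = 5.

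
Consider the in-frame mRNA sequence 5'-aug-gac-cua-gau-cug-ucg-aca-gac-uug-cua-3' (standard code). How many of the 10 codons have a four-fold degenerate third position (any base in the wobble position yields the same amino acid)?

Codon 1 AUG (Met): third position 1-fold.
Codon 2 GAC (Asp): third position 2-fold.
Codon 3 CUA (Leu): third position 4-fold.
Codon 4 GAU (Asp): third position 2-fold.
Codon 5 CUG (Leu): third position 4-fold.
Codon 6 UCG (Ser): third position 4-fold.
Codon 7 ACA (Thr): third position 4-fold.
Codon 8 GAC (Asp): third position 2-fold.
Codon 9 UUG (Leu): third position 2-fold.
Codon 10 CUA (Leu): third position 4-fold.
Four-fold degenerate third positions: 5.

5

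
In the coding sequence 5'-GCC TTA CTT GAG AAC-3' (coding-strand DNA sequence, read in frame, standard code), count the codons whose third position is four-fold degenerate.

2

Codon 1 GCC (Ala): third position 4-fold.
Codon 2 TTA (Leu): third position 2-fold.
Codon 3 CTT (Leu): third position 4-fold.
Codon 4 GAG (Glu): third position 2-fold.
Codon 5 AAC (Asn): third position 2-fold.
Four-fold degenerate third positions: 2.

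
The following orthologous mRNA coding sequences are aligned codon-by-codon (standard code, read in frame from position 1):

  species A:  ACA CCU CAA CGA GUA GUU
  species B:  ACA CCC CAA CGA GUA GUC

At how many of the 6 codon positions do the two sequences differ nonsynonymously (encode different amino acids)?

0

Codon 1: ACA Thr / ACA Thr — identical.
Codon 2: CCU Pro / CCC Pro — synonymous.
Codon 3: CAA Gln / CAA Gln — identical.
Codon 4: CGA Arg / CGA Arg — identical.
Codon 5: GUA Val / GUA Val — identical.
Codon 6: GUU Val / GUC Val — synonymous.
Nonsynonymous differences: 0.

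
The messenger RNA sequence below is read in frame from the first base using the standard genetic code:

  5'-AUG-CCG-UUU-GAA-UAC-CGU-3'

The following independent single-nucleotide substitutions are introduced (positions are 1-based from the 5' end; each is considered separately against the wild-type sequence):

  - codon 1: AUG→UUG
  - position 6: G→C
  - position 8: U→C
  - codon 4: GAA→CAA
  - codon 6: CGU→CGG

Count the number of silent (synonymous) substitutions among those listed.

Codon 1: AUG (Met) → UUG (Leu) — missense.
Codon 2: CCG (Pro) → CCC (Pro) — synonymous.
Codon 3: UUU (Phe) → UCU (Ser) — missense.
Codon 4: GAA (Glu) → CAA (Gln) — missense.
Codon 6: CGU (Arg) → CGG (Arg) — synonymous.
Synonymous: 2 of 5.

2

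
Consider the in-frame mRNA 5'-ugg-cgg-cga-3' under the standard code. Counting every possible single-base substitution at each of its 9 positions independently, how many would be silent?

8

Codon 1 (UGG, Trp): 0 synonymous substitutions.
Codon 2 (CGG, Arg): 4 synonymous substitutions.
Codon 3 (CGA, Arg): 4 synonymous substitutions.
Total: 0 + 4 + 4 = 8.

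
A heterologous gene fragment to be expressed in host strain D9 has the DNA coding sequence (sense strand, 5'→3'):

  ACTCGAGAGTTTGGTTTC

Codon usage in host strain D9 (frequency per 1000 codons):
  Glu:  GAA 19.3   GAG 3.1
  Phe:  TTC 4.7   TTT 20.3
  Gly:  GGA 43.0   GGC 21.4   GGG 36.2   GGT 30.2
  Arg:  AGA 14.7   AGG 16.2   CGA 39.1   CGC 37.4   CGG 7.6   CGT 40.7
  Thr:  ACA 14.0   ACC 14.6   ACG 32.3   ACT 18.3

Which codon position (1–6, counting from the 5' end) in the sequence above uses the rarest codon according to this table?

3

Codon 1 ACT (Thr): 18.3 per 1000.
Codon 2 CGA (Arg): 39.1 per 1000.
Codon 3 GAG (Glu): 3.1 per 1000.
Codon 4 TTT (Phe): 20.3 per 1000.
Codon 5 GGT (Gly): 30.2 per 1000.
Codon 6 TTC (Phe): 4.7 per 1000.
Lowest frequency is 3.1 at codon 3.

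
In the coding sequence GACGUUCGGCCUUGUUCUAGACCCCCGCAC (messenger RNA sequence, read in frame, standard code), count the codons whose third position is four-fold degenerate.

6

Codon 1 GAC (Asp): third position 2-fold.
Codon 2 GUU (Val): third position 4-fold.
Codon 3 CGG (Arg): third position 4-fold.
Codon 4 CCU (Pro): third position 4-fold.
Codon 5 UGU (Cys): third position 2-fold.
Codon 6 UCU (Ser): third position 4-fold.
Codon 7 AGA (Arg): third position 2-fold.
Codon 8 CCC (Pro): third position 4-fold.
Codon 9 CCG (Pro): third position 4-fold.
Codon 10 CAC (His): third position 2-fold.
Four-fold degenerate third positions: 6.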